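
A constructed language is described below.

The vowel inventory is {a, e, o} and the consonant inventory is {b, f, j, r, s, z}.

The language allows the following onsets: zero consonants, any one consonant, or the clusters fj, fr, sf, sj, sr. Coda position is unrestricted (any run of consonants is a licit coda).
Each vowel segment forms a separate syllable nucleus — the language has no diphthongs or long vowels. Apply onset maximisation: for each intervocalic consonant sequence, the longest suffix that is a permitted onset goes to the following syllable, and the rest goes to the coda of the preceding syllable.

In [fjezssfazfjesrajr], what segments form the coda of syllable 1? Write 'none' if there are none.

Vowels present: e, a, e, a; each is a nucleus, giving 4 syllables.
Between /e/ (V1) and /a/ (V2): /zssf/ — longest licit onset from the right is /sf/, leaving /zs/ as coda.
Between /a/ (V2) and /e/ (V3): /zfj/ splits as /z/ + /fj/ (/fj/ is the longest suffix that is a licit onset).
Between /e/ (V3) and /a/ (V4): /sr/ is a licit onset in full, so it all attaches to the next syllable.
Result: fjezs.sfaz.fje.srajr.
Syllable 1 is /fjezs/: onset /fj/, nucleus /e/, coda /zs/.

zs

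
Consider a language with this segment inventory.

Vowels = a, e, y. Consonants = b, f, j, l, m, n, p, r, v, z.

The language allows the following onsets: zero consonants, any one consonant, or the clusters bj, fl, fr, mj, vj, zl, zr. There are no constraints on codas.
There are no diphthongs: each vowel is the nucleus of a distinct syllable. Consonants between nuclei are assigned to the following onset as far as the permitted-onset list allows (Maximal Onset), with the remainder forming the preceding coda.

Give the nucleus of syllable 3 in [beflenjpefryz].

e

The vowels are e, e, e, y — 4 nuclei, so 4 syllables.
The third nucleus (vowel 3 from the left) is /e/.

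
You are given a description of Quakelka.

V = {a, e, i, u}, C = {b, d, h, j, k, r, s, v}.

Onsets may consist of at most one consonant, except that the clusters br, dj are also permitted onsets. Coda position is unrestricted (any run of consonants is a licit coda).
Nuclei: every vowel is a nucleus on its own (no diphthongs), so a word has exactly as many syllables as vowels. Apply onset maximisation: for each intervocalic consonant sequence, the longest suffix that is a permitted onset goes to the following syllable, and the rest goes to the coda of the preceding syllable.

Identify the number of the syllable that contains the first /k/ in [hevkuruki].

2

Nuclei (vowels): e, u, u, i → 4 syllables.
/e…u/ gap (V1→V2): /vk/ — longest licit onset from the right is /k/, leaving /v/ as coda.
/u…u/ gap (V2→V3): just /r/ — single C goes to the following onset.
/u…i/ gap (V3→V4): /k/ is a single consonant, so it becomes the next onset.
Result: hev.ku.ru.ki.
The first /k/ is in the onset of syllable 2 (/ku/).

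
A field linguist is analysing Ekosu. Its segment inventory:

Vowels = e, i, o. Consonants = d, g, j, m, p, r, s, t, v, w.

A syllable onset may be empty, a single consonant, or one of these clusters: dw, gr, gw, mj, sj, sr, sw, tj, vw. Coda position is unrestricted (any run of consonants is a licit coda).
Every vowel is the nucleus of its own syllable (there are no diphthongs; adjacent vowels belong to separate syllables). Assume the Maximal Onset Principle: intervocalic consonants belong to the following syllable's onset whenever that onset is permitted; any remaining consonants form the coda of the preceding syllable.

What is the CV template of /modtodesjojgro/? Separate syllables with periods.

Vowels present: o, o, e, o, o; each is a nucleus, giving 5 syllables.
V1 /o/ – V2 /o/: cluster /dt/ — the longest permitted-onset suffix is /t/; onset = /t/, preceding coda = /d/.
V2 /o/ – V3 /e/: /d/ is a single consonant, so it becomes the next onset.
V3 /e/ – V4 /o/: cluster /sj/ — /sj/ is itself a permitted onset, so the whole cluster goes right; preceding coda = ∅.
V4 /o/ – V5 /o/: /jgr/; trying suffixes from longest down, /gr/ is the first permitted one, so coda /j/ | onset /gr/.
Result: mod.to.de.sjoj.gro.
Mapping each syllable to C/V: /mod/ → CVC, /to/ → CV, /de/ → CV, /sjoj/ → CCVC, /gro/ → CCV.

CVC.CV.CV.CCVC.CCV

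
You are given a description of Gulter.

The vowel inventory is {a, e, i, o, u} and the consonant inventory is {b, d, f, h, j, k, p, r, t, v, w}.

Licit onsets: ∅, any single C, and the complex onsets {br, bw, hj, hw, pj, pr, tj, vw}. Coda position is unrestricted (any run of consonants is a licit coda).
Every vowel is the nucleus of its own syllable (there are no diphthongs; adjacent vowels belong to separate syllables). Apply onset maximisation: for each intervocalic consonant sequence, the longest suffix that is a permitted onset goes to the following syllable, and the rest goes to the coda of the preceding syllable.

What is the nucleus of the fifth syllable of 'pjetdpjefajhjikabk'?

a

Nuclei (vowels): e, e, a, i, a → 5 syllables.
The fifth nucleus (vowel 5 from the left) is /a/.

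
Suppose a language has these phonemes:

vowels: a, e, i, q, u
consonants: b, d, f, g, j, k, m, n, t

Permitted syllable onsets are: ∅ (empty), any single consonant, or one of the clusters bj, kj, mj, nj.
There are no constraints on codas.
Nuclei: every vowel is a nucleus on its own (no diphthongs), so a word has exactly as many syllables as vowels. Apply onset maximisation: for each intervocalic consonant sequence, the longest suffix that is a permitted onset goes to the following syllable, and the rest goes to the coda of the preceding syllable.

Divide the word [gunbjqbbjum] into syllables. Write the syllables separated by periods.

gun.bjqb.bjum

The vowels are u, q, u — 3 nuclei, so 3 syllables.
Between /u/ (V1) and /q/ (V2): /nbj/; trying suffixes from longest down, /bj/ is the first permitted one, so coda /n/ | onset /bj/.
Between /q/ (V2) and /u/ (V3): /bbj/; trying suffixes from longest down, /bj/ is the first permitted one, so coda /b/ | onset /bj/.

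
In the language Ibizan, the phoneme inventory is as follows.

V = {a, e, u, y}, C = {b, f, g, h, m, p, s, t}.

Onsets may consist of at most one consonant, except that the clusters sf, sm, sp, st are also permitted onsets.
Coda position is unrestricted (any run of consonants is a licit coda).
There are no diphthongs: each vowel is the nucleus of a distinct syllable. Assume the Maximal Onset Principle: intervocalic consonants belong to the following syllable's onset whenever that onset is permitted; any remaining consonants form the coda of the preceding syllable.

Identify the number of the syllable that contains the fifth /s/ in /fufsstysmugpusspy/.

5

Nuclei (vowels): u, y, u, u, y → 5 syllables.
/u…y/ gap (V1→V2): /fsst/ — longest licit onset from the right is /st/, leaving /fs/ as coda.
/y…u/ gap (V2→V3): /sm/ is a licit onset in full, so it all attaches to the next syllable.
/u…u/ gap (V3→V4): cluster /gp/ — the longest permitted-onset suffix is /p/; onset = /p/, preceding coda = /g/.
/u…y/ gap (V4→V5): /ssp/ — longest licit onset from the right is /sp/, leaving /s/ as coda.
Result: fufs.sty.smug.pus.spy.
The fifth /s/ is in the onset of syllable 5 (/spy/).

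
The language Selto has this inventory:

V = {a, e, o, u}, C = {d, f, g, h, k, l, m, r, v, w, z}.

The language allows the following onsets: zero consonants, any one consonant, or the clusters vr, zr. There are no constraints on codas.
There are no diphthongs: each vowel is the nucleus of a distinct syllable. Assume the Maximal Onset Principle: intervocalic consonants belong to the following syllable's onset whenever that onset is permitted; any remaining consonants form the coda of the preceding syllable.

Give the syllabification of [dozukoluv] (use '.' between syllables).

Nuclei (vowels): o, u, o, u → 4 syllables.
V1 /o/ – V2 /u/: /z/ → onset of the next syllable (single consonants are always licit onsets).
V2 /u/ – V3 /o/: /k/ → onset of the next syllable (single consonants are always licit onsets).
V3 /o/ – V4 /u/: /l/ → onset of the next syllable (single consonants are always licit onsets).

do.zu.ko.luv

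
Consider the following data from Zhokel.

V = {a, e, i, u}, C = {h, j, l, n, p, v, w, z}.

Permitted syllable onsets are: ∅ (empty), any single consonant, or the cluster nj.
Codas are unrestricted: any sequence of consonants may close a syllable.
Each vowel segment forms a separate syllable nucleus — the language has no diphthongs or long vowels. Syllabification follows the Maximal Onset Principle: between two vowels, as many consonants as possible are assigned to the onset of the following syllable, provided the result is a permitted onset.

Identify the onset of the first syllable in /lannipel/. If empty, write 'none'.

l

Nuclei (vowels): a, i, e → 3 syllables.
V1 /a/ – V2 /i/: /nn/ — longest licit onset from the right is /n/, leaving /n/ as coda.
V2 /i/ – V3 /e/: just /p/ — single C goes to the following onset.
Putting it together: lan.ni.pel.
Syllable 1 is /lan/: onset /l/, nucleus /a/, coda /n/.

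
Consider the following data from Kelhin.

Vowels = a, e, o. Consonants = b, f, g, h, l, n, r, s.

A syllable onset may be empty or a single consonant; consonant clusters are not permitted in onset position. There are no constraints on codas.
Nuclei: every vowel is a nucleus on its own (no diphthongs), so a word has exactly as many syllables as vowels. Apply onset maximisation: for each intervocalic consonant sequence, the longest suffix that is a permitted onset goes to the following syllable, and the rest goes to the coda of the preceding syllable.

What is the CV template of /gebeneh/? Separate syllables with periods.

Vowels present: e, e, e; each is a nucleus, giving 3 syllables.
Between /e/ (V1) and /e/ (V2): /b/ is a single consonant, so it becomes the next onset.
Between /e/ (V2) and /e/ (V3): just /n/ — single C goes to the following onset.
Syllabification: ge.be.neh.
Mapping each syllable to C/V: /ge/ → CV, /be/ → CV, /neh/ → CVC.

CV.CV.CVC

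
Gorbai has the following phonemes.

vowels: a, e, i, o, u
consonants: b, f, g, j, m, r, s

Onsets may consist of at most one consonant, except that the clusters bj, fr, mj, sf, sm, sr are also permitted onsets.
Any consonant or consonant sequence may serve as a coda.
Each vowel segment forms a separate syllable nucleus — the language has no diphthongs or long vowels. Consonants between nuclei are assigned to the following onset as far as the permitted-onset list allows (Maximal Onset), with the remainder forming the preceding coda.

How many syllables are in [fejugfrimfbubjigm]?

5

Vowels present: e, u, i, u, i; each is a nucleus, giving 5 syllables.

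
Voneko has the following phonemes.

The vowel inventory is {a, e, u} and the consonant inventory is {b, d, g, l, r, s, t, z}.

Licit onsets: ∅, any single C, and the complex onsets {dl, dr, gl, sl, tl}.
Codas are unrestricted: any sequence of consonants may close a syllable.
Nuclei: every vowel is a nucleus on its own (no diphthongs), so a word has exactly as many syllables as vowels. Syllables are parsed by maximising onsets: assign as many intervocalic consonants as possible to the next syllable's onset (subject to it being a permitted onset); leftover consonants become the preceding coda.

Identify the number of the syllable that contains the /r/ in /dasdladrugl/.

3

The vowels are a, a, u — 3 nuclei, so 3 syllables.
/a…a/ gap (V1→V2): /sdl/; trying suffixes from longest down, /dl/ is the first permitted one, so coda /s/ | onset /dl/.
/a…u/ gap (V2→V3): /dr/ — entire cluster is a permitted onset → onset /dr/, coda ∅.
Syllabification: das.dla.drugl.
The /r/ is in the onset of syllable 3 (/drugl/).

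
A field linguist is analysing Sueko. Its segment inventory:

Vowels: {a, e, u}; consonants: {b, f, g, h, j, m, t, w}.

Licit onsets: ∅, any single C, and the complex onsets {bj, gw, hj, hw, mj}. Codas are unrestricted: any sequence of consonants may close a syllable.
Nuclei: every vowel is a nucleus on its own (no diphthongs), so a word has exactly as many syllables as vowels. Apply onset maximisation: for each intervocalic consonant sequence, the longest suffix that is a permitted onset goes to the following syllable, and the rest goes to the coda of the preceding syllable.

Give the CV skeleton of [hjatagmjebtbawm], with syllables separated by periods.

Nuclei (vowels): a, a, e, a → 4 syllables.
σ1/σ2 boundary: /t/ is a single consonant, so it becomes the next onset.
σ2/σ3 boundary: /gmj/ — longest licit onset from the right is /mj/, leaving /g/ as coda.
σ3/σ4 boundary: cluster /btb/ — the longest permitted-onset suffix is /b/; onset = /b/, preceding coda = /bt/.
Putting it together: hja.tag.mjebt.bawm.
Mapping each syllable to C/V: /hja/ → CCV, /tag/ → CVC, /mjebt/ → CCVCC, /bawm/ → CVCC.

CCV.CVC.CCVCC.CVCC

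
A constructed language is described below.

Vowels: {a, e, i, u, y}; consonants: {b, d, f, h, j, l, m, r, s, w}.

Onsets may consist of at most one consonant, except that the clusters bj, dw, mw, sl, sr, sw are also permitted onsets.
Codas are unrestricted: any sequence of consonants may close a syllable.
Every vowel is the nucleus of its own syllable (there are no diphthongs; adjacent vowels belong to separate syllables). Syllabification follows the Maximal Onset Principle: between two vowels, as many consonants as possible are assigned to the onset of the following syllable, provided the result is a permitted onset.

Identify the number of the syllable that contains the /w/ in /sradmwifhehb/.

2

Nuclei (vowels): a, i, e → 3 syllables.
/a…i/ gap (V1→V2): /dmw/; trying suffixes from longest down, /mw/ is the first permitted one, so coda /d/ | onset /mw/.
/i…e/ gap (V2→V3): /fh/ — longest licit onset from the right is /h/, leaving /f/ as coda.
Putting it together: srad.mwif.hehb.
The /w/ is in the onset of syllable 2 (/mwif/).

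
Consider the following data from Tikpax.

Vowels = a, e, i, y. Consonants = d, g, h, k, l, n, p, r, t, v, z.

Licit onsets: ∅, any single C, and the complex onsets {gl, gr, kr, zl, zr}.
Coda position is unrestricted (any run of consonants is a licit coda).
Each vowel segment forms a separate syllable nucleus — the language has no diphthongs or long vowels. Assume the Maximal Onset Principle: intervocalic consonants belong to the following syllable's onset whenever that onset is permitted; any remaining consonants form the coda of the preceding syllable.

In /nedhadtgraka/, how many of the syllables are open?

The vowels are e, a, a, a — 4 nuclei, so 4 syllables.
Between /e/ (V1) and /a/ (V2): cluster /dh/ — the longest permitted-onset suffix is /h/; onset = /h/, preceding coda = /d/.
Between /a/ (V2) and /a/ (V3): /dtgr/ — longest licit onset from the right is /gr/, leaving /dt/ as coda.
Between /a/ (V3) and /a/ (V4): just /k/ — single C goes to the following onset.
Result: ned.hadt.gra.ka.
Classifying each syllable: /ned/ (closed), /hadt/ (closed), /gra/ (open), /ka/ (open).
Open syllables: 2.

2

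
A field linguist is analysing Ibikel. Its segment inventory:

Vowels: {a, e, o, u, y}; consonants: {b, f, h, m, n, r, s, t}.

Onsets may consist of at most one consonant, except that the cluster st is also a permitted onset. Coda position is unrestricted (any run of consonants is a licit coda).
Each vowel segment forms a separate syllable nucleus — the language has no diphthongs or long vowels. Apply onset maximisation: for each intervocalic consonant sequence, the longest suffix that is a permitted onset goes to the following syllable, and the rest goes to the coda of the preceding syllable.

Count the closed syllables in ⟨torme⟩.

Vowels present: o, e; each is a nucleus, giving 2 syllables.
Between /o/ (V1) and /e/ (V2): /rm/ — longest licit onset from the right is /m/, leaving /r/ as coda.
Putting it together: tor.me.
Classifying each syllable: /tor/ (closed), /me/ (open).
Closed syllables: 1.

1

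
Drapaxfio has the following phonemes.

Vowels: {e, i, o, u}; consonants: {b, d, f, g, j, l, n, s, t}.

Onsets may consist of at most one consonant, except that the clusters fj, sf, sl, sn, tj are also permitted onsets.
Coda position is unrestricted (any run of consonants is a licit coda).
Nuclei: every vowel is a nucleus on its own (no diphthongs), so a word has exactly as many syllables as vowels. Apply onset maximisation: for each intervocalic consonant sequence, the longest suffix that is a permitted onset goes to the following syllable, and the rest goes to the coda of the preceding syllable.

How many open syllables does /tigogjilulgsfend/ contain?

Nuclei (vowels): i, o, i, u, e → 5 syllables.
Between /i/ (V1) and /o/ (V2): /g/ → onset of the next syllable (single consonants are always licit onsets).
Between /o/ (V2) and /i/ (V3): /gj/ splits as /g/ + /j/ (/j/ is the longest suffix that is a licit onset).
Between /i/ (V3) and /u/ (V4): /l/ is a single consonant, so it becomes the next onset.
Between /u/ (V4) and /e/ (V5): /lgsf/ splits as /lg/ + /sf/ (/sf/ is the longest suffix that is a licit onset).
Putting it together: ti.gog.ji.lulg.sfend.
Classifying each syllable: /ti/ (open), /gog/ (closed), /ji/ (open), /lulg/ (closed), /sfend/ (closed).
Open syllables: 2.

2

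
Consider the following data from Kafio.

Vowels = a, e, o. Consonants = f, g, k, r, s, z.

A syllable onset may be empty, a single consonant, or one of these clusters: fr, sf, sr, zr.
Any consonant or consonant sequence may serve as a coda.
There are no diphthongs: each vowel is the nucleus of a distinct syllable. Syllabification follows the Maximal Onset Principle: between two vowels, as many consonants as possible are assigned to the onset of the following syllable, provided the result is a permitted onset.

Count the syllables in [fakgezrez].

Vowels present: a, e, e; each is a nucleus, giving 3 syllables.

3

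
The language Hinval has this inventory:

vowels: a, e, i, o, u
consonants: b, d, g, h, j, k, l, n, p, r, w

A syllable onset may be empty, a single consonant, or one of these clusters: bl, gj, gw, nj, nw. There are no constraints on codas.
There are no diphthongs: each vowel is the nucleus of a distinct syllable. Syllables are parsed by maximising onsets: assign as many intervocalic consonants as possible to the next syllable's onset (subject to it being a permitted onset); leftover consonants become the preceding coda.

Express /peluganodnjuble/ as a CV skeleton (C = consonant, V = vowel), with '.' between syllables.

CV.CV.CV.CVC.CCV.CCV

The vowels are e, u, a, o, u, e — 6 nuclei, so 6 syllables.
Between /e/ (V1) and /u/ (V2): /l/ → onset of the next syllable (single consonants are always licit onsets).
Between /u/ (V2) and /a/ (V3): /g/ → onset of the next syllable (single consonants are always licit onsets).
Between /a/ (V3) and /o/ (V4): /n/ → onset of the next syllable (single consonants are always licit onsets).
Between /o/ (V4) and /u/ (V5): /dnj/; trying suffixes from longest down, /nj/ is the first permitted one, so coda /d/ | onset /nj/.
Between /u/ (V5) and /e/ (V6): /bl/ — entire cluster is a permitted onset → onset /bl/, coda ∅.
So the parse is pe.lu.ga.nod.nju.ble.
Mapping each syllable to C/V: /pe/ → CV, /lu/ → CV, /ga/ → CV, /nod/ → CVC, /nju/ → CCV, /ble/ → CCV.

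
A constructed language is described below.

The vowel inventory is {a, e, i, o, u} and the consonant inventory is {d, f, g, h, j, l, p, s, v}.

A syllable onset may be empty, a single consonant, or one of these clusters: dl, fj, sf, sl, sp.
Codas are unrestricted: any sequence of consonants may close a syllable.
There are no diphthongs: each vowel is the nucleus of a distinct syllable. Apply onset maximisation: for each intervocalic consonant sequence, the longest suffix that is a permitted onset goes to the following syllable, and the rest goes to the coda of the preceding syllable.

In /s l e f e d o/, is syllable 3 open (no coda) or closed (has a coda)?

open

Nuclei (vowels): e, e, o → 3 syllables.
σ1/σ2 boundary: /f/ → onset of the next syllable (single consonants are always licit onsets).
σ2/σ3 boundary: /d/ → onset of the next syllable (single consonants are always licit onsets).
Putting it together: sle.fe.do.
Syllable 3 is /do/; it ends in its nucleus with no coda, so it is open.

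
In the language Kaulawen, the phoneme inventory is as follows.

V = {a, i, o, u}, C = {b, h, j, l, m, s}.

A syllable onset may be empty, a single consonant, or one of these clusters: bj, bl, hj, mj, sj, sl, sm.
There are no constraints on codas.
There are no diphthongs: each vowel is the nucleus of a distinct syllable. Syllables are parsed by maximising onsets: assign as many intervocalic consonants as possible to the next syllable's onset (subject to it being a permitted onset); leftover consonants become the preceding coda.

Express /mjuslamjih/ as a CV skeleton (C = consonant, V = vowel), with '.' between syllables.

CCV.CCV.CCVC

Vowels present: u, a, i; each is a nucleus, giving 3 syllables.
Between /u/ (V1) and /a/ (V2): /sl/ is a licit onset in full, so it all attaches to the next syllable.
Between /a/ (V2) and /i/ (V3): cluster /mj/ — /mj/ is itself a permitted onset, so the whole cluster goes right; preceding coda = ∅.
Syllabification: mju.sla.mjih.
Mapping each syllable to C/V: /mju/ → CCV, /sla/ → CCV, /mjih/ → CCVC.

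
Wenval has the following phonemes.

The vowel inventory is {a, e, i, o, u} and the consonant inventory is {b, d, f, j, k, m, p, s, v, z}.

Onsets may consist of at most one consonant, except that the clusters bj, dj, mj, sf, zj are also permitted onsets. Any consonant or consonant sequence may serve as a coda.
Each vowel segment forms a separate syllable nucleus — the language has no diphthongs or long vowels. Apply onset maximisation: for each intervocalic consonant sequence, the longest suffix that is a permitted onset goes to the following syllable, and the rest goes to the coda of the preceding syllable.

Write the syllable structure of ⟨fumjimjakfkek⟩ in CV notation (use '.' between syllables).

CV.CCV.CCVCC.CVC

Nuclei (vowels): u, i, a, e → 4 syllables.
σ1/σ2 boundary: /mj/ — entire cluster is a permitted onset → onset /mj/, coda ∅.
σ2/σ3 boundary: /mj/ is a licit onset in full, so it all attaches to the next syllable.
σ3/σ4 boundary: /kfk/ splits as /kf/ + /k/ (/k/ is the longest suffix that is a licit onset).
Result: fu.mji.mjakf.kek.
Mapping each syllable to C/V: /fu/ → CV, /mji/ → CCV, /mjakf/ → CCVCC, /kek/ → CVC.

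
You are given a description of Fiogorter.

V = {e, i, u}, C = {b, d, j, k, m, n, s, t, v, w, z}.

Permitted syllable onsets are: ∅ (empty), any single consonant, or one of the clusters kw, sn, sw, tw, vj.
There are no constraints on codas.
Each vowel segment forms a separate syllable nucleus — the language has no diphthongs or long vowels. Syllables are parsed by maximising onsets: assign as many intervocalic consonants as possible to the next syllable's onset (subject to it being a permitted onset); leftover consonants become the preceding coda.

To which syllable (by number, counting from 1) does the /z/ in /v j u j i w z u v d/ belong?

3

The vowels are u, i, u — 3 nuclei, so 3 syllables.
Between /u/ (V1) and /i/ (V2): /j/ is a single consonant, so it becomes the next onset.
Between /i/ (V2) and /u/ (V3): /wz/; trying suffixes from longest down, /z/ is the first permitted one, so coda /w/ | onset /z/.
Result: vju.jiw.zuvd.
The /z/ is in the onset of syllable 3 (/zuvd/).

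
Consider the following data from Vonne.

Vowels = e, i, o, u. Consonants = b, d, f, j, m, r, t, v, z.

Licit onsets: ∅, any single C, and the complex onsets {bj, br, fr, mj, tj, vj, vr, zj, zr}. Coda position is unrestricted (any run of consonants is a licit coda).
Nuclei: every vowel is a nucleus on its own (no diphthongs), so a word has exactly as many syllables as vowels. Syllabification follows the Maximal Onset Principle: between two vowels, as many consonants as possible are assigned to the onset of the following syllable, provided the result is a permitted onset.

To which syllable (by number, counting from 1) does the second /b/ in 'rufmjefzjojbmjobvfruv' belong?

Nuclei (vowels): u, e, o, o, u → 5 syllables.
σ1/σ2 boundary: /fmj/ — longest licit onset from the right is /mj/, leaving /f/ as coda.
σ2/σ3 boundary: /fzj/ — longest licit onset from the right is /zj/, leaving /f/ as coda.
σ3/σ4 boundary: /jbmj/; trying suffixes from longest down, /mj/ is the first permitted one, so coda /jb/ | onset /mj/.
σ4/σ5 boundary: cluster /bvfr/ — the longest permitted-onset suffix is /fr/; onset = /fr/, preceding coda = /bv/.
So the parse is ruf.mjef.zjojb.mjobv.fruv.
The second /b/ is in the coda of syllable 4 (/mjobv/).

4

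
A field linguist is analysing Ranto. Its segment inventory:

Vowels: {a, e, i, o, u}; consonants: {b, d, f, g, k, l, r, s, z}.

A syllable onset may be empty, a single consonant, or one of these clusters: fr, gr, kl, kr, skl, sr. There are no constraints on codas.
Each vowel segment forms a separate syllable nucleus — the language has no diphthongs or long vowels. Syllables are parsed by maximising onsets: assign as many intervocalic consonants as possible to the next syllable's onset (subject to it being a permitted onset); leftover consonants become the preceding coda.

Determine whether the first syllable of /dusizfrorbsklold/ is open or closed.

open

The vowels are u, i, o, o — 4 nuclei, so 4 syllables.
Between /u/ (V1) and /i/ (V2): /s/ → onset of the next syllable (single consonants are always licit onsets).
Between /i/ (V2) and /o/ (V3): /zfr/; trying suffixes from longest down, /fr/ is the first permitted one, so coda /z/ | onset /fr/.
Between /o/ (V3) and /o/ (V4): /rbskl/ splits as /rb/ + /skl/ (/skl/ is the longest suffix that is a licit onset).
Syllabification: du.siz.frorb.sklold.
Syllable 1 is /du/; it ends in its nucleus with no coda, so it is open.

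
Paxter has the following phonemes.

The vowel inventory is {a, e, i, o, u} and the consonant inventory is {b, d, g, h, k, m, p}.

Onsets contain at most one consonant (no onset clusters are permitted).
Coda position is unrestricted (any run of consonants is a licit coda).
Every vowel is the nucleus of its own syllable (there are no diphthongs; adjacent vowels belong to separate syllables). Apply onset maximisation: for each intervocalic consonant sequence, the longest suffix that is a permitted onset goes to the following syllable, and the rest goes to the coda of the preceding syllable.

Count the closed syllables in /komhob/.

The vowels are o, o — 2 nuclei, so 2 syllables.
V1 /o/ – V2 /o/: /mh/ — longest licit onset from the right is /h/, leaving /m/ as coda.
So the parse is kom.hob.
Classifying each syllable: /kom/ (closed), /hob/ (closed).
Closed syllables: 2.

2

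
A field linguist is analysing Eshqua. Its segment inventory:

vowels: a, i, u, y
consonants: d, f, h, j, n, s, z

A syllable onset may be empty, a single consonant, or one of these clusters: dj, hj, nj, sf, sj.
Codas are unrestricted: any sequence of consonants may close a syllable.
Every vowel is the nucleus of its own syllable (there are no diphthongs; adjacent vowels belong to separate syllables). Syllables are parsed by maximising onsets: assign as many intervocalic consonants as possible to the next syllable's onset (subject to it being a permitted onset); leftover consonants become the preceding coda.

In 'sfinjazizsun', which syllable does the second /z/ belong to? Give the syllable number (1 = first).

3

Vowels present: i, a, i, u; each is a nucleus, giving 4 syllables.
σ1/σ2 boundary: /nj/ is a licit onset in full, so it all attaches to the next syllable.
σ2/σ3 boundary: just /z/ — single C goes to the following onset.
σ3/σ4 boundary: /zs/ — longest licit onset from the right is /s/, leaving /z/ as coda.
Result: sfi.nja.ziz.sun.
The second /z/ is in the coda of syllable 3 (/ziz/).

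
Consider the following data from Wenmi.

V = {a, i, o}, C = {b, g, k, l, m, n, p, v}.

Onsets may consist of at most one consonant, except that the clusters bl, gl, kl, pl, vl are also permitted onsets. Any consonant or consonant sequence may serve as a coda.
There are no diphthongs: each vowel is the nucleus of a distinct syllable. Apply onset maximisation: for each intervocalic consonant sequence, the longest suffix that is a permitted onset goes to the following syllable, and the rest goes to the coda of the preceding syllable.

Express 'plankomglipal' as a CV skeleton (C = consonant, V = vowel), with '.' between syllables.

The vowels are a, o, i, a — 4 nuclei, so 4 syllables.
/a…o/ gap (V1→V2): cluster /nk/ — the longest permitted-onset suffix is /k/; onset = /k/, preceding coda = /n/.
/o…i/ gap (V2→V3): /mgl/ splits as /m/ + /gl/ (/gl/ is the longest suffix that is a licit onset).
/i…a/ gap (V3→V4): /p/ is a single consonant, so it becomes the next onset.
Putting it together: plan.kom.gli.pal.
Mapping each syllable to C/V: /plan/ → CCVC, /kom/ → CVC, /gli/ → CCV, /pal/ → CVC.

CCVC.CVC.CCV.CVC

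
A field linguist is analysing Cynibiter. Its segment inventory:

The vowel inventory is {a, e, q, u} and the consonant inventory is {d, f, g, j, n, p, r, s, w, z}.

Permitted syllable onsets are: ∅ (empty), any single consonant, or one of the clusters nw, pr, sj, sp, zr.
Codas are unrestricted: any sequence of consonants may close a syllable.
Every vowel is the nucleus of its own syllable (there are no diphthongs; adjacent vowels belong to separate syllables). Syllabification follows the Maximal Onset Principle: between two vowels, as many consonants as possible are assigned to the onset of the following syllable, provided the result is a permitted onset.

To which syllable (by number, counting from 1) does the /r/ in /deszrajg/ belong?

Nuclei (vowels): e, a → 2 syllables.
σ1/σ2 boundary: cluster /szr/ — the longest permitted-onset suffix is /zr/; onset = /zr/, preceding coda = /s/.
Syllabification: des.zrajg.
The /r/ is in the onset of syllable 2 (/zrajg/).

2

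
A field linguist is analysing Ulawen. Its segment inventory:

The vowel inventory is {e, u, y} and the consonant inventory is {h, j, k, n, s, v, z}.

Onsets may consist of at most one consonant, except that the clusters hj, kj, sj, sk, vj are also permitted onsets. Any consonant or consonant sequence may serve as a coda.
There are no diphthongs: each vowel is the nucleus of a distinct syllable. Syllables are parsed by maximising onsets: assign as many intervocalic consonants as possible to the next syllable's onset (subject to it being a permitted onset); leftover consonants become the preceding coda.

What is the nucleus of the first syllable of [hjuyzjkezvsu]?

u

Nuclei (vowels): u, y, e, u → 4 syllables.
The first nucleus (vowel 1 from the left) is /u/.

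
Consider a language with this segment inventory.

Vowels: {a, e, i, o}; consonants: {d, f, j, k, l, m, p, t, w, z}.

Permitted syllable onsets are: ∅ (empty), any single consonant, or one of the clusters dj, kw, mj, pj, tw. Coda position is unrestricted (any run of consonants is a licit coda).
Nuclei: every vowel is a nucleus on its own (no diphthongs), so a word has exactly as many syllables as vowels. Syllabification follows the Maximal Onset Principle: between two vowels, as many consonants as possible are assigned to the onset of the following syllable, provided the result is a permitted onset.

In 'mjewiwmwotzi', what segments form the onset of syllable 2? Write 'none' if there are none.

Nuclei (vowels): e, i, o, i → 4 syllables.
σ1/σ2 boundary: /w/ → onset of the next syllable (single consonants are always licit onsets).
σ2/σ3 boundary: cluster /wmw/ — the longest permitted-onset suffix is /w/; onset = /w/, preceding coda = /wm/.
σ3/σ4 boundary: /tz/ — longest licit onset from the right is /z/, leaving /t/ as coda.
So the parse is mje.wiwm.wot.zi.
Syllable 2 is /wiwm/: onset /w/, nucleus /i/, coda /wm/.

w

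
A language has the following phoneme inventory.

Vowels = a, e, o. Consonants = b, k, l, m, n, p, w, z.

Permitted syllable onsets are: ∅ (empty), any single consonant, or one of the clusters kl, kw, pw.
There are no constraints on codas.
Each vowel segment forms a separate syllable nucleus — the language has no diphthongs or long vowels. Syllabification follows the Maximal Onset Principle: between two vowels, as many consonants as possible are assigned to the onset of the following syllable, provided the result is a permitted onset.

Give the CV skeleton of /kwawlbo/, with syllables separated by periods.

Vowels present: a, o; each is a nucleus, giving 2 syllables.
/a…o/ gap (V1→V2): cluster /wlb/ — the longest permitted-onset suffix is /b/; onset = /b/, preceding coda = /wl/.
Syllabification: kwawl.bo.
Mapping each syllable to C/V: /kwawl/ → CCVCC, /bo/ → CV.

CCVCC.CV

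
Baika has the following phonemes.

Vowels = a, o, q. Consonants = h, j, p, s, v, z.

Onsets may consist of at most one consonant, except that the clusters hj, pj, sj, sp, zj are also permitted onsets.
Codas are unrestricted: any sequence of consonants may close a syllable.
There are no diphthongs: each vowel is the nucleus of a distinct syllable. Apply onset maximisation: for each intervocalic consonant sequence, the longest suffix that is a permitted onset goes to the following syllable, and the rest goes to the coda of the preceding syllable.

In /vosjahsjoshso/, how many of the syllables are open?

2

Nuclei (vowels): o, a, o, o → 4 syllables.
/o…a/ gap (V1→V2): cluster /sj/ — /sj/ is itself a permitted onset, so the whole cluster goes right; preceding coda = ∅.
/a…o/ gap (V2→V3): cluster /hsj/ — the longest permitted-onset suffix is /sj/; onset = /sj/, preceding coda = /h/.
/o…o/ gap (V3→V4): /shs/ — longest licit onset from the right is /s/, leaving /sh/ as coda.
Syllabification: vo.sjah.sjosh.so.
Classifying each syllable: /vo/ (open), /sjah/ (closed), /sjosh/ (closed), /so/ (open).
Open syllables: 2.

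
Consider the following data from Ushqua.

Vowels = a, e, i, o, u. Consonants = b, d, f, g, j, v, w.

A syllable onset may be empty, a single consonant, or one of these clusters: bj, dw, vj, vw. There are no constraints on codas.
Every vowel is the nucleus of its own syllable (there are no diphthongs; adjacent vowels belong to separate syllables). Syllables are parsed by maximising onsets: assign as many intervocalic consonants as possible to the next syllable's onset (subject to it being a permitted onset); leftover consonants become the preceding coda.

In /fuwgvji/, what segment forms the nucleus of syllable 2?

i

The vowels are u, i — 2 nuclei, so 2 syllables.
The second nucleus (vowel 2 from the left) is /i/.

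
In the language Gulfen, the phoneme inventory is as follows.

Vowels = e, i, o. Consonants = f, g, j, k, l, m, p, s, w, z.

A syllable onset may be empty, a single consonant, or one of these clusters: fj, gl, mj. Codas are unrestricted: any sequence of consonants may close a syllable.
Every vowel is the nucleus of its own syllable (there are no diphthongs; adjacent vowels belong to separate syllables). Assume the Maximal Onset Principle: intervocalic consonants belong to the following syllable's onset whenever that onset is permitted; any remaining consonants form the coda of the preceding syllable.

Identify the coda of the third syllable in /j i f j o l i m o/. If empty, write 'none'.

none

The vowels are i, o, i, o — 4 nuclei, so 4 syllables.
/i…o/ gap (V1→V2): /fj/ — entire cluster is a permitted onset → onset /fj/, coda ∅.
/o…i/ gap (V2→V3): /l/ → onset of the next syllable (single consonants are always licit onsets).
/i…o/ gap (V3→V4): just /m/ — single C goes to the following onset.
So the parse is ji.fjo.li.mo.
Syllable 3 is /li/: onset /l/, nucleus /i/, coda ∅.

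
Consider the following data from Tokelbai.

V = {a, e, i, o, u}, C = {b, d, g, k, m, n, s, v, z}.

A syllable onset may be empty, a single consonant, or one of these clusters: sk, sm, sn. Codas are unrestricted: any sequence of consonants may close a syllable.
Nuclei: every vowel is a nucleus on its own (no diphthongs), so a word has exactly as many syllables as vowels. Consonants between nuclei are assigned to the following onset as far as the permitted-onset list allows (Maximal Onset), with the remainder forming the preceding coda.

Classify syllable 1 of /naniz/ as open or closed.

Vowels present: a, i; each is a nucleus, giving 2 syllables.
/a…i/ gap (V1→V2): just /n/ — single C goes to the following onset.
Result: na.niz.
Syllable 1 is /na/; it ends in its nucleus with no coda, so it is open.

open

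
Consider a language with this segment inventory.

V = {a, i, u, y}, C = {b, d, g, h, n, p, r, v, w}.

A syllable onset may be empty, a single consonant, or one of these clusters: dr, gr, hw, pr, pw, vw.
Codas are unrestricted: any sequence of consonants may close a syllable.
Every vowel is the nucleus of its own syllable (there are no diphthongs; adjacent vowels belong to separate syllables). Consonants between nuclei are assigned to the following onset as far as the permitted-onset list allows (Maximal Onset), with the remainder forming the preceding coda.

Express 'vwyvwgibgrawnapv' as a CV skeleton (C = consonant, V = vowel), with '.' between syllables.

CCVCC.CVC.CCVC.CVCC

Vowels present: y, i, a, a; each is a nucleus, giving 4 syllables.
Between /y/ (V1) and /i/ (V2): /vwg/ splits as /vw/ + /g/ (/g/ is the longest suffix that is a licit onset).
Between /i/ (V2) and /a/ (V3): /bgr/ splits as /b/ + /gr/ (/gr/ is the longest suffix that is a licit onset).
Between /a/ (V3) and /a/ (V4): /wn/ splits as /w/ + /n/ (/n/ is the longest suffix that is a licit onset).
Result: vwyvw.gib.graw.napv.
Mapping each syllable to C/V: /vwyvw/ → CCVCC, /gib/ → CVC, /graw/ → CCVC, /napv/ → CVCC.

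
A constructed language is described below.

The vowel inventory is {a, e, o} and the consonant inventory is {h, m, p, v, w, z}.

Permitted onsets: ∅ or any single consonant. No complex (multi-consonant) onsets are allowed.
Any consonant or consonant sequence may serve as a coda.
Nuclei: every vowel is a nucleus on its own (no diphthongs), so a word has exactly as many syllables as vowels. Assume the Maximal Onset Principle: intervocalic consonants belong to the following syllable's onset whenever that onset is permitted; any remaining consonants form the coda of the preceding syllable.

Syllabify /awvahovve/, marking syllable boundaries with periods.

The vowels are a, a, o, e — 4 nuclei, so 4 syllables.
/a…a/ gap (V1→V2): /wv/ splits as /w/ + /v/ (/v/ is the longest suffix that is a licit onset).
/a…o/ gap (V2→V3): /h/ → onset of the next syllable (single consonants are always licit onsets).
/o…e/ gap (V3→V4): /vv/; trying suffixes from longest down, /v/ is the first permitted one, so coda /v/ | onset /v/.

aw.va.hov.ve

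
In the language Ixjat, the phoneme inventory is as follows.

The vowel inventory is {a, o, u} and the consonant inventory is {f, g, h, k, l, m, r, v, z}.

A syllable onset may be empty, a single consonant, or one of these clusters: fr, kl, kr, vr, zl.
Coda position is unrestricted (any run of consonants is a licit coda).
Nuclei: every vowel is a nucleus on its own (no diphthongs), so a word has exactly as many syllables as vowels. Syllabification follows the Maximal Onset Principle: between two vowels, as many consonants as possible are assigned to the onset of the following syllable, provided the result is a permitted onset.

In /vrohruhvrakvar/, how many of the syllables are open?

Vowels present: o, u, a, a; each is a nucleus, giving 4 syllables.
σ1/σ2 boundary: /hr/; trying suffixes from longest down, /r/ is the first permitted one, so coda /h/ | onset /r/.
σ2/σ3 boundary: /hvr/ splits as /h/ + /vr/ (/vr/ is the longest suffix that is a licit onset).
σ3/σ4 boundary: /kv/; trying suffixes from longest down, /v/ is the first permitted one, so coda /k/ | onset /v/.
Result: vroh.ruh.vrak.var.
Classifying each syllable: /vroh/ (closed), /ruh/ (closed), /vrak/ (closed), /var/ (closed).
Open syllables: 0.

0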